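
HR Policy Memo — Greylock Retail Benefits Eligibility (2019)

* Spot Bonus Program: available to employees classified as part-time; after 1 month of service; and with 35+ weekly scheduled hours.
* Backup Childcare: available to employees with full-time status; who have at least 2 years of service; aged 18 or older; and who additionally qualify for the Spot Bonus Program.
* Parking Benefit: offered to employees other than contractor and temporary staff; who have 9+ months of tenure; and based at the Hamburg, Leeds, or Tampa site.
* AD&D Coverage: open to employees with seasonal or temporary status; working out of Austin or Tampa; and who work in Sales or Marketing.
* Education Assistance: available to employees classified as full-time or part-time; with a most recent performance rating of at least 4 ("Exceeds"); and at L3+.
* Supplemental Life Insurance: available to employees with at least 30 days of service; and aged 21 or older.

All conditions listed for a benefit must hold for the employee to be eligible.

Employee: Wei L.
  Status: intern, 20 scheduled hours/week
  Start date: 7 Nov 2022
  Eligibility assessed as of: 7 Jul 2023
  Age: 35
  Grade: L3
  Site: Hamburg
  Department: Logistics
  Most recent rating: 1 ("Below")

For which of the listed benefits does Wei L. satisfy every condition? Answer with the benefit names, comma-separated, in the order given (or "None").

Service from 7 Nov 2022 to 7 Jul 2023: 242 days.
Spot Bonus Program — status intern ✗ (requires part-time) → not eligible.
Backup Childcare — status intern ✗ (requires full-time) → not eligible.
Parking Benefit — status intern ✓ (not excluded); service 242 days < 9 months (≈270 days) ✗ → not eligible.
AD&D Coverage — status intern ✗ (requires seasonal or temporary) → not eligible.
Education Assistance — status intern ✗ (requires full-time or part-time) → not eligible.
Supplemental Life Insurance — service 242 days ≥ 30 days ✓; age 35 ≥ 21 ✓ → eligible.

Supplemental Life Insurance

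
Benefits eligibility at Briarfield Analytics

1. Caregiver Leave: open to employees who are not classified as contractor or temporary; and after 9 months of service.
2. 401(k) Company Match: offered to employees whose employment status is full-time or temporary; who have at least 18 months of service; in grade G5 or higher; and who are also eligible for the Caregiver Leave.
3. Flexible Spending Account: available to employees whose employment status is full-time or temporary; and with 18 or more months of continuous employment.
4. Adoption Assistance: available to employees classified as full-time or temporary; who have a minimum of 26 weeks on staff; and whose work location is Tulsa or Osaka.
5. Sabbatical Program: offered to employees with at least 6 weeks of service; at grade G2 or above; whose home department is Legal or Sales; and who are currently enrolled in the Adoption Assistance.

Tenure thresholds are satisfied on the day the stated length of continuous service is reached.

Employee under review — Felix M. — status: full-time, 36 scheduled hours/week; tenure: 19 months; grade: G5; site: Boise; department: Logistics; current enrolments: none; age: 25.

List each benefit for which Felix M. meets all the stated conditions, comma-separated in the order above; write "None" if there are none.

Caregiver Leave, 401(k) Company Match, Flexible Spending Account

Caregiver Leave — status full-time ✓ (not excluded); service 19 months ≥ 9 months ✓ → eligible.
401(k) Company Match — status full-time ✓; service 19 months ≥ 18 months ✓; grade G5 ≥ G5 ✓; eligible for Caregiver Leave ✓ → eligible.
Flexible Spending Account — status full-time ✓; service 19 months ≥ 18 months ✓ → eligible.
Adoption Assistance — status full-time ✓; service 19 months ≥ 26 weeks (≈182 days) ✓; site Boise ✗ (not Tulsa or Osaka) → not eligible.
Sabbatical Program — service 19 months ≥ 6 weeks (≈42 days) ✓; grade G5 ≥ G2 ✓; dept Logistics ✗ → not eligible.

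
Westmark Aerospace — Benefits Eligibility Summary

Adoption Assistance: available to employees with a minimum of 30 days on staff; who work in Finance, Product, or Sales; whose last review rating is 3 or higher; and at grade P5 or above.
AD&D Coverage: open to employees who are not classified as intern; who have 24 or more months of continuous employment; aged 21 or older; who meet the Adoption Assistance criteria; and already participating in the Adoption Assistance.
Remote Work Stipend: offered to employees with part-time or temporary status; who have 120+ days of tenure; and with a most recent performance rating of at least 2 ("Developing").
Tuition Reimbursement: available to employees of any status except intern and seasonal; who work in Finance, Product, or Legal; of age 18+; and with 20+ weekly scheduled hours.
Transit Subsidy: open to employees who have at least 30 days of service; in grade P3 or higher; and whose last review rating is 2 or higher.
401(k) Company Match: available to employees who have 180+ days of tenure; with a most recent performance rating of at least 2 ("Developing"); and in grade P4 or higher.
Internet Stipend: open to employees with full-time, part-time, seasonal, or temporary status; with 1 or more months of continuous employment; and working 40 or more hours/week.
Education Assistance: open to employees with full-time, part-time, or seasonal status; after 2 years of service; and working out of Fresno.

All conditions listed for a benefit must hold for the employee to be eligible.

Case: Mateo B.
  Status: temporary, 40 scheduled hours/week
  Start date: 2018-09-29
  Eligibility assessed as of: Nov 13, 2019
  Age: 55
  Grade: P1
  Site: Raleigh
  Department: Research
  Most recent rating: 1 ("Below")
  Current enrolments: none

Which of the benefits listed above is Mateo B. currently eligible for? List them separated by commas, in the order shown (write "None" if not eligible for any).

Internet Stipend

Service from 2018-09-29 to Nov 13, 2019: 410 days.
Adoption Assistance — service 410 days ≥ 30 days ✓; dept Research ✗ → not eligible.
AD&D Coverage — status temporary ✓ (not excluded); service 410 days < 24 months (≈720 days) ✗ → not eligible.
Remote Work Stipend — status temporary ✓; service 410 days ≥ 120 days ✓; rating 1 < 2 ✗ → not eligible.
Tuition Reimbursement — status temporary ✓ (not excluded); dept Research ✗ → not eligible.
Transit Subsidy — service 410 days ≥ 30 days ✓; grade P1 < P3 ✗ → not eligible.
401(k) Company Match — service 410 days ≥ 180 days ✓; rating 1 < 2 ✗ → not eligible.
Internet Stipend — status temporary ✓; service 410 days ≥ 1 month (≈30 days) ✓; 40 hrs/wk ≥ 40 ✓ → eligible.
Education Assistance — status temporary ✗ (requires full-time, part-time, or seasonal) → not eligible.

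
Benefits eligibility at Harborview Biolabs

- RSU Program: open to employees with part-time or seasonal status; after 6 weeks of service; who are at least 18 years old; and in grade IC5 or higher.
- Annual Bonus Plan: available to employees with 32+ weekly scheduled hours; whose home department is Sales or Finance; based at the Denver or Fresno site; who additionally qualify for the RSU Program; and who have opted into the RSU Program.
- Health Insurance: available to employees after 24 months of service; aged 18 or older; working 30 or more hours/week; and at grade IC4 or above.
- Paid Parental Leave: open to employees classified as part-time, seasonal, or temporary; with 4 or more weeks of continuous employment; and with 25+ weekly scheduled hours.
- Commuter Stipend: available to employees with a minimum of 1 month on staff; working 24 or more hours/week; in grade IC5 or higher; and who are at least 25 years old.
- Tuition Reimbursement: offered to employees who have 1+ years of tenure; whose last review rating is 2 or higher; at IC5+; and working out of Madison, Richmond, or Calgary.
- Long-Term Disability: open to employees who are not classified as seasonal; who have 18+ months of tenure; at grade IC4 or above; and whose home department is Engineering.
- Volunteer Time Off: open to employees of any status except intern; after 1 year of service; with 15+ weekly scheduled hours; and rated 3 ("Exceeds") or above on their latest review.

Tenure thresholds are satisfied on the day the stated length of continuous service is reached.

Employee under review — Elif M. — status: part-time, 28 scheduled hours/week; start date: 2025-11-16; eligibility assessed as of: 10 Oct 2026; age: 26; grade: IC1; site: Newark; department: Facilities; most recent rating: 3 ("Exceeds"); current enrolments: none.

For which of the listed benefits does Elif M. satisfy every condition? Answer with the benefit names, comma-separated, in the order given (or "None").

Service from 2025-11-16 to 10 Oct 2026: 328 days.
RSU Program — status part-time ✓; service 328 days ≥ 6 weeks (≈42 days) ✓; age 26 ≥ 18 ✓; grade IC1 < IC5 ✗ → not eligible.
Annual Bonus Plan — 28 hrs/wk < 32 ✗ → not eligible.
Health Insurance — service 328 days < 24 months (≈720 days) ✗ → not eligible.
Paid Parental Leave — status part-time ✓; service 328 days ≥ 4 weeks (≈28 days) ✓; 28 hrs/wk ≥ 25 ✓ → eligible.
Commuter Stipend — service 328 days ≥ 1 month (≈30 days) ✓; 28 hrs/wk ≥ 24 ✓; grade IC1 < IC5 ✗ → not eligible.
Tuition Reimbursement — service 328 days < 1 year (≈365 days) ✗ → not eligible.
Long-Term Disability — status part-time ✓ (not excluded); service 328 days < 18 months (≈540 days) ✗ → not eligible.
Volunteer Time Off — status part-time ✓ (not excluded); service 328 days < 1 year (≈365 days) ✗ → not eligible.

Paid Parental Leave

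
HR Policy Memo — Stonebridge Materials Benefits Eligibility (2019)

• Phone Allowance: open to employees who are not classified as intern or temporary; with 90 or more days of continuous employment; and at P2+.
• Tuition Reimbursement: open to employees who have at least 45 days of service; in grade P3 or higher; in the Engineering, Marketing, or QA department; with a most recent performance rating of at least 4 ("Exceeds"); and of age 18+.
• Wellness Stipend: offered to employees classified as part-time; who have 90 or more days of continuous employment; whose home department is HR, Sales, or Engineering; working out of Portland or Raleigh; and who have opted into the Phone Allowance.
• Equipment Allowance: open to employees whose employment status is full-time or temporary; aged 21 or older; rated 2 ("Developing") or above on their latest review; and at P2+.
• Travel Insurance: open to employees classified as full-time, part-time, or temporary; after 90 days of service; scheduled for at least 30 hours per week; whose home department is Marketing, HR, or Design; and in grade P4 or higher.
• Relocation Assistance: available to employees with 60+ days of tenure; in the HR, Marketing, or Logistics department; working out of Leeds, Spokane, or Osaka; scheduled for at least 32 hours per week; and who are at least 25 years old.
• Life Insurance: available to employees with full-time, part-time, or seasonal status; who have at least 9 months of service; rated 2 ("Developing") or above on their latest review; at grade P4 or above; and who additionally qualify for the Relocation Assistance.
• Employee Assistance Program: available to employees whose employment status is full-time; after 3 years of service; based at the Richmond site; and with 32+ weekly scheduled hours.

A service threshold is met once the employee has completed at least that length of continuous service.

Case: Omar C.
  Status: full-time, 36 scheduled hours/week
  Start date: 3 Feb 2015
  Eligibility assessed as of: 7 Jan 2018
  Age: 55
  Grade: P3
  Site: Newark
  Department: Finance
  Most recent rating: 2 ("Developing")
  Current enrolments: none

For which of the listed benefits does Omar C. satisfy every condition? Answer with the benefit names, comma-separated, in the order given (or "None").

Phone Allowance, Equipment Allowance

Service from 3 Feb 2015 to 7 Jan 2018: 1069 days.
Phone Allowance — status full-time ✓ (not excluded); service 1069 days ≥ 90 days ✓; grade P3 ≥ P2 ✓ → eligible.
Tuition Reimbursement — service 1069 days ≥ 45 days ✓; grade P3 ≥ P3 ✓; dept Finance ✗ → not eligible.
Wellness Stipend — status full-time ✗ (requires part-time) → not eligible.
Equipment Allowance — status full-time ✓; age 55 ≥ 21 ✓; rating 2 ≥ 2 ✓; grade P3 ≥ P2 ✓ → eligible.
Travel Insurance — status full-time ✓; service 1069 days ≥ 90 days ✓; 36 hrs/wk ≥ 30 ✓; dept Finance ✗ → not eligible.
Relocation Assistance — service 1069 days ≥ 60 days ✓; dept Finance ✗ → not eligible.
Life Insurance — status full-time ✓; service 1069 days ≥ 9 months (≈270 days) ✓; rating 2 ≥ 2 ✓; grade P3 < P4 ✗ → not eligible.
Employee Assistance Program — status full-time ✓; service 1069 days < 3 years (≈1095 days) ✗ → not eligible.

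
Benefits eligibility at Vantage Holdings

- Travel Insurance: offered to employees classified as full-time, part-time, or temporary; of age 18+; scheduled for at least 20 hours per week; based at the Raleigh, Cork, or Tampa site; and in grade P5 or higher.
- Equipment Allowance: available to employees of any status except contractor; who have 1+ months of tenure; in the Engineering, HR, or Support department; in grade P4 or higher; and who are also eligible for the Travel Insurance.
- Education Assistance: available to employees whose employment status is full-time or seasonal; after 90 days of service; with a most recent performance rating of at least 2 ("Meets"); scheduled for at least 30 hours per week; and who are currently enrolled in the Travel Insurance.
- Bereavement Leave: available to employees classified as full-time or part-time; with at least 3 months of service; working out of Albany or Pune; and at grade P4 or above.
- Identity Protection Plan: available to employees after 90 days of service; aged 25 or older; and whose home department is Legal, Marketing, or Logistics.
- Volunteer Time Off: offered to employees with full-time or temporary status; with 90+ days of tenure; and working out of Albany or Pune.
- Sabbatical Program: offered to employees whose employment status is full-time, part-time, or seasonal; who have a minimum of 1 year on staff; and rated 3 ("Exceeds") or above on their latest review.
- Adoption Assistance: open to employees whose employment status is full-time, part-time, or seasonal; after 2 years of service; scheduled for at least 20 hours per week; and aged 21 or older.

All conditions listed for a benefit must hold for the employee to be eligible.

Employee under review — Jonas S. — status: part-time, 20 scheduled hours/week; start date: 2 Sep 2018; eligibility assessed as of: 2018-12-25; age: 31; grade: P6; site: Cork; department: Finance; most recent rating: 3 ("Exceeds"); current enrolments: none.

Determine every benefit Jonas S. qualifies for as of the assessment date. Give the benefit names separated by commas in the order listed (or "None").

Service from 2 Sep 2018 to 2018-12-25: 114 days.
Travel Insurance — status part-time ✓; age 31 ≥ 18 ✓; 20 hrs/wk ≥ 20 ✓; site Cork ✓; grade P6 ≥ P5 ✓ → eligible.
Equipment Allowance — status part-time ✓ (not excluded); service 114 days ≥ 1 month (≈30 days) ✓; dept Finance ✗ → not eligible.
Education Assistance — status part-time ✗ (requires full-time or seasonal) → not eligible.
Bereavement Leave — status part-time ✓; service 114 days ≥ 3 months (≈90 days) ✓; site Cork ✗ (not Albany or Pune) → not eligible.
Identity Protection Plan — service 114 days ≥ 90 days ✓; age 31 ≥ 25 ✓; dept Finance ✗ → not eligible.
Volunteer Time Off — status part-time ✗ (requires full-time or temporary) → not eligible.
Sabbatical Program — status part-time ✓; service 114 days < 1 year (≈365 days) ✗ → not eligible.
Adoption Assistance — status part-time ✓; service 114 days < 2 years (≈730 days) ✗ → not eligible.

Travel Insurance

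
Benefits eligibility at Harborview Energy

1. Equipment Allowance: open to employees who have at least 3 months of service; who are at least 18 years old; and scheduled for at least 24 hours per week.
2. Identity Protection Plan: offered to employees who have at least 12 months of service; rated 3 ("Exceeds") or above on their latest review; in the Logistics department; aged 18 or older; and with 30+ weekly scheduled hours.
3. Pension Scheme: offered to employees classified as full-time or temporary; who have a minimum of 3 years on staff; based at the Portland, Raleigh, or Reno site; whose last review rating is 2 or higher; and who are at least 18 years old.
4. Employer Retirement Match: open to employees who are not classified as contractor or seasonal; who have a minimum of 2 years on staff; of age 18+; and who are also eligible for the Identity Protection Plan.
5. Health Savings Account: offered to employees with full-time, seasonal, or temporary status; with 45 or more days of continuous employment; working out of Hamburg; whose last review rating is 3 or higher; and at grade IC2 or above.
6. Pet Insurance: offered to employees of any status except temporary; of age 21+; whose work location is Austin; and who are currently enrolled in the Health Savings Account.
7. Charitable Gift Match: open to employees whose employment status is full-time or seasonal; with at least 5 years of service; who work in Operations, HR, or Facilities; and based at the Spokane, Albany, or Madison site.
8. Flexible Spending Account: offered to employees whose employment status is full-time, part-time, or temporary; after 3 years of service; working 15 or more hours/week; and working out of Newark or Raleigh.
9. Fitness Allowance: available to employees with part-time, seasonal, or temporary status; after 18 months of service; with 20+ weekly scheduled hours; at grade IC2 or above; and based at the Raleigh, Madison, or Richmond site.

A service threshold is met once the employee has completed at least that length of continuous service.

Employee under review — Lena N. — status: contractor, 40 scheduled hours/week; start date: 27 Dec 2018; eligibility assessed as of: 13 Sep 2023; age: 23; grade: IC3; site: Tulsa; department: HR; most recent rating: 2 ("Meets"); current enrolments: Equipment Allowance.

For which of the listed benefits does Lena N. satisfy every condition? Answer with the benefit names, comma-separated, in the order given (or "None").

Equipment Allowance

Service from 27 Dec 2018 to 13 Sep 2023: 1721 days.
Equipment Allowance — service 1721 days ≥ 3 months (≈90 days) ✓; age 23 ≥ 18 ✓; 40 hrs/wk ≥ 24 ✓ → eligible.
Identity Protection Plan — service 1721 days ≥ 12 months (≈360 days) ✓; rating 2 < 3 ✗ → not eligible.
Pension Scheme — status contractor ✗ (requires full-time or temporary) → not eligible.
Employer Retirement Match — status contractor ✗ (excluded) → not eligible.
Health Savings Account — status contractor ✗ (requires full-time, seasonal, or temporary) → not eligible.
Pet Insurance — status contractor ✓ (not excluded); age 23 ≥ 21 ✓; site Tulsa ✗ (not Austin) → not eligible.
Charitable Gift Match — status contractor ✗ (requires full-time or seasonal) → not eligible.
Flexible Spending Account — status contractor ✗ (requires full-time, part-time, or temporary) → not eligible.
Fitness Allowance — status contractor ✗ (requires part-time, seasonal, or temporary) → not eligible.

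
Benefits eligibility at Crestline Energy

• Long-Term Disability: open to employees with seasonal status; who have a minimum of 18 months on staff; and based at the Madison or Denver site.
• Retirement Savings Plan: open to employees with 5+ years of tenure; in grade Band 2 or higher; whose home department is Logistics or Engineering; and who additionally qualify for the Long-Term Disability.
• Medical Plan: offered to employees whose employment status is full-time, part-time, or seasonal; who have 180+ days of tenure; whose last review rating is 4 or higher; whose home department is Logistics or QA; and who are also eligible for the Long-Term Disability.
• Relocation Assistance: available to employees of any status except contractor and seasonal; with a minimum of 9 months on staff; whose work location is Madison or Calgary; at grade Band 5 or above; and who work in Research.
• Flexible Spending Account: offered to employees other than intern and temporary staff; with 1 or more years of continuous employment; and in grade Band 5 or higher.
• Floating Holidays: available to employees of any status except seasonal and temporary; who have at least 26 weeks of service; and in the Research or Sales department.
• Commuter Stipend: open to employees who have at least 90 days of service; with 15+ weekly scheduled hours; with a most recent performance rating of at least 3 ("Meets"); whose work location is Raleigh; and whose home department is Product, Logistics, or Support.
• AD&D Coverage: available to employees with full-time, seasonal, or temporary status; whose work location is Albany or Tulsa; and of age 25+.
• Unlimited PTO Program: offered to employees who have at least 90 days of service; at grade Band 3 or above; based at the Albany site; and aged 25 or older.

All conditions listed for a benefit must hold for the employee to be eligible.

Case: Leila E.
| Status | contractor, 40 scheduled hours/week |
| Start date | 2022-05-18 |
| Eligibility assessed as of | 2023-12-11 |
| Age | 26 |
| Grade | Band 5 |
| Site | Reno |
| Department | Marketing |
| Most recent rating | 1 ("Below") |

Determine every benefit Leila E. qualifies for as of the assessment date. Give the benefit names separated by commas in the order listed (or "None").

Flexible Spending Account

Service from 2022-05-18 to 2023-12-11: 572 days.
Long-Term Disability — status contractor ✗ (requires seasonal) → not eligible.
Retirement Savings Plan — service 572 days < 5 years (≈1825 days) ✗ → not eligible.
Medical Plan — status contractor ✗ (requires full-time, part-time, or seasonal) → not eligible.
Relocation Assistance — status contractor ✗ (excluded) → not eligible.
Flexible Spending Account — status contractor ✓ (not excluded); service 572 days ≥ 1 year (≈365 days) ✓; grade Band 5 ≥ Band 5 ✓ → eligible.
Floating Holidays — status contractor ✓ (not excluded); service 572 days ≥ 26 weeks (≈182 days) ✓; dept Marketing ✗ → not eligible.
Commuter Stipend — service 572 days ≥ 90 days ✓; 40 hrs/wk ≥ 15 ✓; rating 1 < 3 ✗ → not eligible.
AD&D Coverage — status contractor ✗ (requires full-time, seasonal, or temporary) → not eligible.
Unlimited PTO Program — service 572 days ≥ 90 days ✓; grade Band 5 ≥ Band 3 ✓; site Reno ✗ (not Albany) → not eligible.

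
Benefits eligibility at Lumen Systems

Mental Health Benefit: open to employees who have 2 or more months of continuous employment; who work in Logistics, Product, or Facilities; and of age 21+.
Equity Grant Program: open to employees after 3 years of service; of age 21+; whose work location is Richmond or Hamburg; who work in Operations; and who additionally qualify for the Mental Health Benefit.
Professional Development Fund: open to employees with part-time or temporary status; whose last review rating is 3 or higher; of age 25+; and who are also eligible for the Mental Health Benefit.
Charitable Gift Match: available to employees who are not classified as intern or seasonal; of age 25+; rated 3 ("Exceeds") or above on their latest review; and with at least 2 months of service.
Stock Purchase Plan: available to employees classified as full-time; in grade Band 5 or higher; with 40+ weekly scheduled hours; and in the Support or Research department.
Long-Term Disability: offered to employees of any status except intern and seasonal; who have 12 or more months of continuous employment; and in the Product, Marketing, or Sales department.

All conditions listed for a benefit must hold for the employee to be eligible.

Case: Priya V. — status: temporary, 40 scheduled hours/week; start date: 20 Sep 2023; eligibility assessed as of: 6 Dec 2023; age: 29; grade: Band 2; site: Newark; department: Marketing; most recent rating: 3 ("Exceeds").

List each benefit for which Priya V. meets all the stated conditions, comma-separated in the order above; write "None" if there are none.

Service from 20 Sep 2023 to 6 Dec 2023: 77 days.
Mental Health Benefit — service 77 days ≥ 2 months (≈60 days) ✓; dept Marketing ✗ → not eligible.
Equity Grant Program — service 77 days < 3 years (≈1095 days) ✗ → not eligible.
Professional Development Fund — status temporary ✓; rating 3 ≥ 3 ✓; age 29 ≥ 25 ✓; not eligible for Mental Health Benefit ✗ → not eligible.
Charitable Gift Match — status temporary ✓ (not excluded); age 29 ≥ 25 ✓; rating 3 ≥ 3 ✓; service 77 days ≥ 2 months (≈60 days) ✓ → eligible.
Stock Purchase Plan — status temporary ✗ (requires full-time) → not eligible.
Long-Term Disability — status temporary ✓ (not excluded); service 77 days < 12 months (≈360 days) ✗ → not eligible.

Charitable Gift Match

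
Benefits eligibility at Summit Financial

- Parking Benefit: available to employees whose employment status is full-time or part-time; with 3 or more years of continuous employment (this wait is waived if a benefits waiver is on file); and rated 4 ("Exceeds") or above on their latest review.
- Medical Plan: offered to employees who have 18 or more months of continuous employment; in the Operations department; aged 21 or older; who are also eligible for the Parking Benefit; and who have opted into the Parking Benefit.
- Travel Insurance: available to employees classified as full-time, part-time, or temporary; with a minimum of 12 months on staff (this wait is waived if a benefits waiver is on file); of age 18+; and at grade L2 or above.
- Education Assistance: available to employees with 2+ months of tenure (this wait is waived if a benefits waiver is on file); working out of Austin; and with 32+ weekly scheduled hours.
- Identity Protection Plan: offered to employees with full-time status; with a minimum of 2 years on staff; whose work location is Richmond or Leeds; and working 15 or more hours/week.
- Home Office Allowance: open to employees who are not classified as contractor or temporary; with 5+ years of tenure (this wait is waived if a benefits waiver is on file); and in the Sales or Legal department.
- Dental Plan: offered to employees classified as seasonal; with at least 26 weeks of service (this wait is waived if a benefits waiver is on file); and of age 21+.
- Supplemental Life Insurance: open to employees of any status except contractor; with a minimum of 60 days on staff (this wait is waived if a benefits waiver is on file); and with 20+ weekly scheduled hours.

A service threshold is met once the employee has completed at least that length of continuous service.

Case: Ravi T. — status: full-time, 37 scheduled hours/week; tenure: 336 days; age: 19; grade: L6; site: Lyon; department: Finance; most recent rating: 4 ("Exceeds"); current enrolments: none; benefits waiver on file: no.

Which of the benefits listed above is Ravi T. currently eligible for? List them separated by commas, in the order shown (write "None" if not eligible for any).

Parking Benefit — status full-time ✓; no waiver, service 336 days < 3 years (≈1095 days) ✗ → not eligible.
Medical Plan — service 336 days < 18 months (≈540 days) ✗ → not eligible.
Travel Insurance — status full-time ✓; no waiver, service 336 days < 12 months (≈360 days) ✗ → not eligible.
Education Assistance — no waiver, service 336 days ≥ 2 months (≈60 days) ✓; site Lyon ✗ (not Austin) → not eligible.
Identity Protection Plan — status full-time ✓; service 336 days < 2 years (≈730 days) ✗ → not eligible.
Home Office Allowance — status full-time ✓ (not excluded); no waiver, service 336 days < 5 years (≈1825 days) ✗ → not eligible.
Dental Plan — status full-time ✗ (requires seasonal) → not eligible.
Supplemental Life Insurance — status full-time ✓ (not excluded); no waiver, service 336 days ≥ 60 days ✓; 37 hrs/wk ≥ 20 ✓ → eligible.

Supplemental Life Insurance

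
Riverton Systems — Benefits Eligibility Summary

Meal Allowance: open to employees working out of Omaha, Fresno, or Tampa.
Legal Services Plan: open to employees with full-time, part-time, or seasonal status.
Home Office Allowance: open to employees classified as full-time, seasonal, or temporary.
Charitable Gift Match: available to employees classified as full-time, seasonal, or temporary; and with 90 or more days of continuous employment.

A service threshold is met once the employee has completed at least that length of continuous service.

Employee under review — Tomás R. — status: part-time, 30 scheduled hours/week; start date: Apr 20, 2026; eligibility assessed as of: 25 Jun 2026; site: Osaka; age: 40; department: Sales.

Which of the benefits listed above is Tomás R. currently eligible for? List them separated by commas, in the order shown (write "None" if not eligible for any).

Legal Services Plan

Service from Apr 20, 2026 to 25 Jun 2026: 66 days.
Meal Allowance — site Osaka ✗ (not Omaha, Fresno, or Tampa) → not eligible.
Legal Services Plan — status part-time ✓ → eligible.
Home Office Allowance — status part-time ✗ (requires full-time, seasonal, or temporary) → not eligible.
Charitable Gift Match — status part-time ✗ (requires full-time, seasonal, or temporary) → not eligible.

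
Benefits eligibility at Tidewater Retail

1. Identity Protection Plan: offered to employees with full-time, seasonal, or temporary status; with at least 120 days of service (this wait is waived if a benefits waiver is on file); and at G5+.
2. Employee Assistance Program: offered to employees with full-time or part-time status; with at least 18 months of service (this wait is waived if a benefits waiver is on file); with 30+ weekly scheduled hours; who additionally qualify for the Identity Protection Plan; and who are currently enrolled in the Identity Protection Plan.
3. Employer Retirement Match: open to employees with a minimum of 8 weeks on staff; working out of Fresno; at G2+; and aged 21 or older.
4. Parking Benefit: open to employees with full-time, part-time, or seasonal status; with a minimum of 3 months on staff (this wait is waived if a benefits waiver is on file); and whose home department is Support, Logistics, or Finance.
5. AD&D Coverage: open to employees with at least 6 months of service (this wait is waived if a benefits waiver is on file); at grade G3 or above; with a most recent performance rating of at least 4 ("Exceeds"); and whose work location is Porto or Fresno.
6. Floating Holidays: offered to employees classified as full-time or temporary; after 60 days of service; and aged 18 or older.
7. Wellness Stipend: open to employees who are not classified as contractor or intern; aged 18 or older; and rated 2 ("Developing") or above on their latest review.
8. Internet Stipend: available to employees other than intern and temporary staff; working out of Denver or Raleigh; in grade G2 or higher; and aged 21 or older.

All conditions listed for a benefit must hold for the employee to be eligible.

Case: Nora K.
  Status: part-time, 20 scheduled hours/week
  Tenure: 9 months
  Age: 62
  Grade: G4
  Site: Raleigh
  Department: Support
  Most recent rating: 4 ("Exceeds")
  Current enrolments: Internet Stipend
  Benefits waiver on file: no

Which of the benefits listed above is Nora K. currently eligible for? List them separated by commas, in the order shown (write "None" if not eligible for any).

Parking Benefit, Wellness Stipend, Internet Stipend

Identity Protection Plan — status part-time ✗ (requires full-time, seasonal, or temporary) → not eligible.
Employee Assistance Program — status part-time ✓; no waiver, service 9 months < 18 months ✗ → not eligible.
Employer Retirement Match — service 9 months ≥ 8 weeks (≈56 days) ✓; site Raleigh ✗ (not Fresno) → not eligible.
Parking Benefit — status part-time ✓; no waiver, service 9 months ≥ 3 months ✓; dept Support ✓ → eligible.
AD&D Coverage — no waiver, service 9 months ≥ 6 months ✓; grade G4 ≥ G3 ✓; rating 4 ≥ 4 ✓; site Raleigh ✗ (not Porto or Fresno) → not eligible.
Floating Holidays — status part-time ✗ (requires full-time or temporary) → not eligible.
Wellness Stipend — status part-time ✓ (not excluded); age 62 ≥ 18 ✓; rating 4 ≥ 2 ✓ → eligible.
Internet Stipend — status part-time ✓ (not excluded); site Raleigh ✓; grade G4 ≥ G2 ✓; age 62 ≥ 21 ✓ → eligible.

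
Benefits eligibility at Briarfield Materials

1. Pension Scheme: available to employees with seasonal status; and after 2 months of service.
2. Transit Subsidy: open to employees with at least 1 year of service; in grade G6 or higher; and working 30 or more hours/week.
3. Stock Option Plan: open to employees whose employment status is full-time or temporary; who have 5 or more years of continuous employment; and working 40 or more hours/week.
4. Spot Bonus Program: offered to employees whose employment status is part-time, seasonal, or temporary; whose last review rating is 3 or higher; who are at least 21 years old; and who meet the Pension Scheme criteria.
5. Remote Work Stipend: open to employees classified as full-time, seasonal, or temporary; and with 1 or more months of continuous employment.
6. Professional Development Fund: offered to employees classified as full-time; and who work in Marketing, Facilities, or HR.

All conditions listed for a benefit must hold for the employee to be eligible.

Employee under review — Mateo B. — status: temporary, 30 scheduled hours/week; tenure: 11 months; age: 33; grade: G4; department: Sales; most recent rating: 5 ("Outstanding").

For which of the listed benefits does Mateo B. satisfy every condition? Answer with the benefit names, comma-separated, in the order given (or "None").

Remote Work Stipend

Pension Scheme — status temporary ✗ (requires seasonal) → not eligible.
Transit Subsidy — service 11 months < 1 year (≈365 days) ✗ → not eligible.
Stock Option Plan — status temporary ✓; service 11 months < 5 years (≈1825 days) ✗ → not eligible.
Spot Bonus Program — status temporary ✓; rating 5 ≥ 3 ✓; age 33 ≥ 21 ✓; not eligible for Pension Scheme ✗ → not eligible.
Remote Work Stipend — status temporary ✓; service 11 months ≥ 1 month ✓ → eligible.
Professional Development Fund — status temporary ✗ (requires full-time) → not eligible.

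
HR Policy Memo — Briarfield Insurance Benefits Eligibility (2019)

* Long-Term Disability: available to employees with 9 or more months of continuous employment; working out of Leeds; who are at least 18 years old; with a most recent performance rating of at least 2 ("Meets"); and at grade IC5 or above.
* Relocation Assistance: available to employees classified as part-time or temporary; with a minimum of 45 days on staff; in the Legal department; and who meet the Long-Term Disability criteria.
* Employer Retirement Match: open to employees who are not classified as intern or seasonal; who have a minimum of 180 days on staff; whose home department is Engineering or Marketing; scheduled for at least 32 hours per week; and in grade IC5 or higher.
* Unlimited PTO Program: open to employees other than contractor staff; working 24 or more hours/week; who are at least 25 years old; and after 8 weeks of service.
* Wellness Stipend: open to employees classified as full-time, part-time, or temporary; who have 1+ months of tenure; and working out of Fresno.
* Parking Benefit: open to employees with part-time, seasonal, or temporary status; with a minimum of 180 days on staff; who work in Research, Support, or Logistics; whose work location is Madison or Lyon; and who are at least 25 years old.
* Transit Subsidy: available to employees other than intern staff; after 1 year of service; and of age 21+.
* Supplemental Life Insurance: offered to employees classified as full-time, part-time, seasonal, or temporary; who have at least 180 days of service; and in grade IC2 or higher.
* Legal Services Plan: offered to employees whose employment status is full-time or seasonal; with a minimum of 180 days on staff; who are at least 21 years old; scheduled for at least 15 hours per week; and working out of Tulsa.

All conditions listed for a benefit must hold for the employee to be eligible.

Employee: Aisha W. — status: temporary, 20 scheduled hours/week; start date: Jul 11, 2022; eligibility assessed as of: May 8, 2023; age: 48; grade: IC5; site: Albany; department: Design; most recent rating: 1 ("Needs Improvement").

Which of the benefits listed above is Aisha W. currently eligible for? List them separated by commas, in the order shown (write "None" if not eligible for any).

Supplemental Life Insurance

Service from Jul 11, 2022 to May 8, 2023: 301 days.
Long-Term Disability — service 301 days ≥ 9 months (≈270 days) ✓; site Albany ✗ (not Leeds) → not eligible.
Relocation Assistance — status temporary ✓; service 301 days ≥ 45 days ✓; dept Design ✗ → not eligible.
Employer Retirement Match — status temporary ✓ (not excluded); service 301 days ≥ 180 days ✓; dept Design ✗ → not eligible.
Unlimited PTO Program — status temporary ✓ (not excluded); 20 hrs/wk < 24 ✗ → not eligible.
Wellness Stipend — status temporary ✓; service 301 days ≥ 1 month (≈30 days) ✓; site Albany ✗ (not Fresno) → not eligible.
Parking Benefit — status temporary ✓; service 301 days ≥ 180 days ✓; dept Design ✗ → not eligible.
Transit Subsidy — status temporary ✓ (not excluded); service 301 days < 1 year (≈365 days) ✗ → not eligible.
Supplemental Life Insurance — status temporary ✓; service 301 days ≥ 180 days ✓; grade IC5 ≥ IC2 ✓ → eligible.
Legal Services Plan — status temporary ✗ (requires full-time or seasonal) → not eligible.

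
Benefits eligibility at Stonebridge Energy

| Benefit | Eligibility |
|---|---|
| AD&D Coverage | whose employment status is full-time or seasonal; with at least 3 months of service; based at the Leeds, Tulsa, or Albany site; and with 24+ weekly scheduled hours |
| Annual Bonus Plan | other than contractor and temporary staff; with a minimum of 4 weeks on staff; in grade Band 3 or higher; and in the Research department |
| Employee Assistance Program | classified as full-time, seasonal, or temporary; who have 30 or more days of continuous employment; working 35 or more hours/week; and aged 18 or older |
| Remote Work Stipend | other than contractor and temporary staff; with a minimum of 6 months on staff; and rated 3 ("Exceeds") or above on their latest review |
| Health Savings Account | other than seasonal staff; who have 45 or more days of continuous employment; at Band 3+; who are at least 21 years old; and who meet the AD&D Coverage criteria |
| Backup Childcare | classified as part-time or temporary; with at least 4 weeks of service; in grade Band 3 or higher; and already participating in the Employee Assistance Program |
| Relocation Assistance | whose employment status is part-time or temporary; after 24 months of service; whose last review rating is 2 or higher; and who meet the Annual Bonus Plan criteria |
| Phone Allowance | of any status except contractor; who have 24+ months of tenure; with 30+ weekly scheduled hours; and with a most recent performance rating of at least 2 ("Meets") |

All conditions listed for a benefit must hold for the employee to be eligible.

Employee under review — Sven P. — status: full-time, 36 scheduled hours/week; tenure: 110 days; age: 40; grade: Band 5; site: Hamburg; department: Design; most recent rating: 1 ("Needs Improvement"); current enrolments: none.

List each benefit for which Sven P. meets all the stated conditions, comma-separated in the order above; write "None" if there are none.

AD&D Coverage — status full-time ✓; service 110 days ≥ 3 months (≈90 days) ✓; site Hamburg ✗ (not Leeds, Tulsa, or Albany) → not eligible.
Annual Bonus Plan — status full-time ✓ (not excluded); service 110 days ≥ 4 weeks (≈28 days) ✓; grade Band 5 ≥ Band 3 ✓; dept Design ✗ → not eligible.
Employee Assistance Program — status full-time ✓; service 110 days ≥ 30 days ✓; 36 hrs/wk ≥ 35 ✓; age 40 ≥ 18 ✓ → eligible.
Remote Work Stipend — status full-time ✓ (not excluded); service 110 days < 6 months (≈180 days) ✗ → not eligible.
Health Savings Account — status full-time ✓ (not excluded); service 110 days ≥ 45 days ✓; grade Band 5 ≥ Band 3 ✓; age 40 ≥ 21 ✓; not eligible for AD&D Coverage ✗ → not eligible.
Backup Childcare — status full-time ✗ (requires part-time or temporary) → not eligible.
Relocation Assistance — status full-time ✗ (requires part-time or temporary) → not eligible.
Phone Allowance — status full-time ✓ (not excluded); service 110 days < 24 months (≈720 days) ✗ → not eligible.

Employee Assistance Program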